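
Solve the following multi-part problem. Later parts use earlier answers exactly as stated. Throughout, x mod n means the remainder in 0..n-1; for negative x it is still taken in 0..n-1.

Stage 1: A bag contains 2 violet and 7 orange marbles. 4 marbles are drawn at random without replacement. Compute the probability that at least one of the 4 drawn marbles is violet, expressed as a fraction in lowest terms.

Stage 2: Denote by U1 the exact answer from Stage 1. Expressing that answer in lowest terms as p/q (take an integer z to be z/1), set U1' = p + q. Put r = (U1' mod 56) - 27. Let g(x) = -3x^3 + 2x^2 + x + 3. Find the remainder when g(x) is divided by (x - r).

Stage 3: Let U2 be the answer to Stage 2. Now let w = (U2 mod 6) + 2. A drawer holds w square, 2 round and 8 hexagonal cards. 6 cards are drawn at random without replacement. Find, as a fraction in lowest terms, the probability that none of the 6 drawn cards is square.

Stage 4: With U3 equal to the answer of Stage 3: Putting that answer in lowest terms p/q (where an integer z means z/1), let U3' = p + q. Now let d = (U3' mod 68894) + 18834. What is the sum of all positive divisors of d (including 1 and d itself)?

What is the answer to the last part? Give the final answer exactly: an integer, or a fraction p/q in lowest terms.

Stage 1: total draws C(9,4) = 126; complement C(7,4) = 35; favorable 126 - 35 = 91; P = 13/18; answer 13/18
Stage 2: U1 = 13/18; threaded value p + q = 31; r = 4; remainder = value at the root: -3*(4)^3 + 2*(4)^2 + 1*(4)^1 + 3 = (-192) + (32) + (4) + (3) = -153; answer -153
Stage 3: U2 = -153; w = 5; total draws C(15,6) = 5005; favorable C(10,6) = 210; P = 6/143; answer 6/143
Stage 4: U3 = 6/143; threaded value p + q = 149; d = 18983; 18983 = 41 * 463; sigma = (1 + 41) * (1 + 463) = 42 * 464 = 19488; answer 19488

19488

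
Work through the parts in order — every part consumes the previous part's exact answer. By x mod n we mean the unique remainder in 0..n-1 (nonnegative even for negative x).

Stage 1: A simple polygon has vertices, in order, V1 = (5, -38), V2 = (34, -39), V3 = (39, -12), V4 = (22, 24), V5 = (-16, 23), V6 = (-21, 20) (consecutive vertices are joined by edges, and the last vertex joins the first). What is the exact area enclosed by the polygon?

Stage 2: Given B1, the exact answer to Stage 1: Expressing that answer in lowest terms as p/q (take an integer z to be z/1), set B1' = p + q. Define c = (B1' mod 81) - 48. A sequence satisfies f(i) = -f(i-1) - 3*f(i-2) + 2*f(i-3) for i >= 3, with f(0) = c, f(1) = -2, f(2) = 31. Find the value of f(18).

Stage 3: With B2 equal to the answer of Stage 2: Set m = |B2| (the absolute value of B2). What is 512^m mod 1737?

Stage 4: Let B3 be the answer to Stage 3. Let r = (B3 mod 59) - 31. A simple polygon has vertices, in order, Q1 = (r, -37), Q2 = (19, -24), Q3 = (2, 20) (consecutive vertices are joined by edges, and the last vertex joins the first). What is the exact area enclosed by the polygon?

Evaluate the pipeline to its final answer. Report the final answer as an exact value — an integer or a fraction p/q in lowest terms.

2289/2

Stage 1: cross terms: (5*-39 - 34*-38)=1097, (34*-12 - 39*-39)=1113, (39*24 - 22*-12)=1200, (22*23 - -16*24)=890, (-16*20 - -21*23)=163, (-21*-38 - 5*20)=698; twice the area = |5161| = 5161; area = 5161/2; answer 5161/2
Stage 2: B1 = 5161/2; threaded value p + q = 5163; c = 12; f(3) = -1*(31) - 3*(-2) + 2*(12) = -1; iterating: f(3)=-1, f(4)=-96, f(5)=161, f(6)=125, f(7)=-800, f(8)=747, f(9)=1903, f(10)=-5744, f(11)=1529, f(12)=19509, f(13)=-35584, f(14)=-19885, f(15)=165655, f(16)=-177168, f(17)=-359567, f(18)=1222381; answer 1222381
Stage 3: B2 = 1222381; m = 1222381; squarings mod 1737: 512^1=512, 512^2=1594, 512^4=1342, 512^8=1432, 512^16=964, 512^32=1, 512^64=1, 512^128=1, 512^256=1, 512^512=1, 512^1024=1, 512^2048=1, 512^4096=1, 512^8192=1, 512^16384=1, 512^32768=1, 512^65536=1, 512^131072=1, 512^262144=1, 512^524288=1, 512^1048576=1; 512^1222381 = 512^1 * 512^4 * 512^8 * 512^32 * 512^64 * 512^128 * 512^512 * 512^1024 * 512^8192 * 512^32768 * 512^131072 * 512^1048576 = 593 (mod 1737); answer 593
Stage 4: B3 = 593; r = -28; cross terms: (-28*-24 - 19*-37)=1375, (19*20 - 2*-24)=428, (2*-37 - -28*20)=486; twice the area = |2289| = 2289; area = 2289/2; answer 2289/2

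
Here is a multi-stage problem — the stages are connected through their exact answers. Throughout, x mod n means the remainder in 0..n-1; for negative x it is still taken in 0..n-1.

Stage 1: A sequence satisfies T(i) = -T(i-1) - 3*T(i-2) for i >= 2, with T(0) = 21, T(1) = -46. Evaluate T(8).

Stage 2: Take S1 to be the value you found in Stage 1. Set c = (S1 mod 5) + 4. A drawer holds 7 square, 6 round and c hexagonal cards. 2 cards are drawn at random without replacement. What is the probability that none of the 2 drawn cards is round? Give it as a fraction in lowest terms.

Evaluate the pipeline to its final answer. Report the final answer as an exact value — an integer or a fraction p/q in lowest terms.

Stage 1: T(2) = -1*(-46) - 3*(21) = -17; iterating: T(2)=-17, T(3)=155, T(4)=-104, T(5)=-361, T(6)=673, T(7)=410, T(8)=-2429; answer -2429
Stage 2: S1 = -2429; c = 5; total draws C(18,2) = 153; favorable C(12,2) = 66; P = 22/51; answer 22/51

22/51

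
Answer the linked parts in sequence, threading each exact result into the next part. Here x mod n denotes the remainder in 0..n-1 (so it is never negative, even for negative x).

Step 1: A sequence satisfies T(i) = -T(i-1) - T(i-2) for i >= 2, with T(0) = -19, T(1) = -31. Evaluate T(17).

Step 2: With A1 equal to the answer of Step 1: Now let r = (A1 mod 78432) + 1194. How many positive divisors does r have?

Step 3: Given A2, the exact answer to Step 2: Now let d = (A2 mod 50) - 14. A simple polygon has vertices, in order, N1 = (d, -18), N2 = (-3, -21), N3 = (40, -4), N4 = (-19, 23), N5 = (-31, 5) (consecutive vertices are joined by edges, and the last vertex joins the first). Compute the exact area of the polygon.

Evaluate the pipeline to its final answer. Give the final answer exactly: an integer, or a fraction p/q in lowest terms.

1513

Step 1: T(2) = -1*(-31) - 1*(-19) = 50; iterating: T(2)=50, T(3)=-19, T(4)=-31, T(5)=50, T(6)=-19, T(7)=-31, T(8)=50, T(9)=-19, T(10)=-31, T(11)=50, T(12)=-19, T(13)=-31, T(14)=50, T(15)=-19, T(16)=-31, T(17)=50; answer 50
Step 2: A1 = 50; r = 1244; 1244 = 2^2 * 311; number of divisors = (2+1) * (1+1) = 6; answer 6
Step 3: A2 = 6; d = -8; cross terms: (-8*-21 - -3*-18)=114, (-3*-4 - 40*-21)=852, (40*23 - -19*-4)=844, (-19*5 - -31*23)=618, (-31*-18 - -8*5)=598; twice the area = |3026| = 3026; area = 1513; answer 1513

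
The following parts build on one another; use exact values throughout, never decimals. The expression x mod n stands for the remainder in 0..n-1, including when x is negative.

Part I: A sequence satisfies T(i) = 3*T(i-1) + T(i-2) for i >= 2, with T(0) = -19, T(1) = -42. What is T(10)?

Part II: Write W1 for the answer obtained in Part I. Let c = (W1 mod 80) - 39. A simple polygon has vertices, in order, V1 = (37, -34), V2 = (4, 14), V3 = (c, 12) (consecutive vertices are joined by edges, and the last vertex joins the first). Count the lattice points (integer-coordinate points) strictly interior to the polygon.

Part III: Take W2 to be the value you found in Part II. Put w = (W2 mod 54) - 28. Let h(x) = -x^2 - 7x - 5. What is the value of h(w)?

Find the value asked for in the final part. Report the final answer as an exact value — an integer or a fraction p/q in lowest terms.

-35

Part I: T(2) = 3*(-42) + 1*(-19) = -145; iterating: T(2)=-145, T(3)=-477, T(4)=-1576, T(5)=-5205, T(6)=-17191, T(7)=-56778, T(8)=-187525, T(9)=-619353, T(10)=-2045584; answer -2045584
Part II: W1 = -2045584; c = -23; cross terms: (37*14 - 4*-34)=654, (4*12 - -23*14)=370, (-23*-34 - 37*12)=338; twice the area = |1362| = 1362; area = 681; boundary points = 3 + 1 + 2 = 6; strictly interior points = area - boundary/2 + 1 = 679; answer 679
Part III: W2 = 679; w = 3; -1*(3)^2 - 7*(3)^1 - 5 = (-9) + (-21) + (-5) = -35; answer -35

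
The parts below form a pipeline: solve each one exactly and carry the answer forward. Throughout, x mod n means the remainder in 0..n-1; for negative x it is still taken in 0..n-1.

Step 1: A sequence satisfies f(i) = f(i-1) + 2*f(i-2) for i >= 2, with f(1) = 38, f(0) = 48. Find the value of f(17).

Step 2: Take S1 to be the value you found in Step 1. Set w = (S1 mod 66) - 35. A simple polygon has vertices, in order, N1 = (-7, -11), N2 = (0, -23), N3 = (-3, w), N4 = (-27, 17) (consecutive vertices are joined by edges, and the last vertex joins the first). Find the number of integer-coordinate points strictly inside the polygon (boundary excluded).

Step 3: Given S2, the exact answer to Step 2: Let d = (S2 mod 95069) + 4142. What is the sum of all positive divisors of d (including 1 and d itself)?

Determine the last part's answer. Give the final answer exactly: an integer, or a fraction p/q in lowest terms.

7134

Step 1: f(2) = 1*(38) + 2*(48) = 134; iterating: f(2)=134, f(3)=210, f(4)=478, f(5)=898, f(6)=1854, f(7)=3650, f(8)=7358, f(9)=14658, f(10)=29374, f(11)=58690, f(12)=117438, f(13)=234818, f(14)=469694, f(15)=939330, f(16)=1878718, f(17)=3757378; answer 3757378
Step 2: S1 = 3757378; w = 29; cross terms: (-7*-23 - 0*-11)=161, (0*29 - -3*-23)=-69, (-3*17 - -27*29)=732, (-27*-11 - -7*17)=416; twice the area = |1240| = 1240; area = 620; boundary points = 1 + 1 + 12 + 4 = 18; strictly interior points = area - boundary/2 + 1 = 612; answer 612
Step 3: S2 = 612; d = 4754; 4754 = 2 * 2377; sigma = (1 + 2) * (1 + 2377) = 3 * 2378 = 7134; answer 7134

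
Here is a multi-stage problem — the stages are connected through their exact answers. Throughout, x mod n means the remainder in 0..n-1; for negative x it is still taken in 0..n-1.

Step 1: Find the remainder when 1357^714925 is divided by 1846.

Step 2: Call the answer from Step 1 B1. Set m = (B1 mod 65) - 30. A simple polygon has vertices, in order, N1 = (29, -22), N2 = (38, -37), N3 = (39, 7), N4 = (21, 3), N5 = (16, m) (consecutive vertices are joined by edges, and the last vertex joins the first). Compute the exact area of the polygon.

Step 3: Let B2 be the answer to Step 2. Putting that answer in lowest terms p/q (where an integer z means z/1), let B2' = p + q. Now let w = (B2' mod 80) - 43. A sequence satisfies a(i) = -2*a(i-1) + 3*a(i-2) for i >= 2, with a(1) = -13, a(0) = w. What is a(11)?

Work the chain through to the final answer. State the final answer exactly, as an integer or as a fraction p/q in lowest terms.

Step 1: squarings mod 1846: 1357^1=1357, 1357^2=987, 1357^4=1327, 1357^8=1691, 1357^16=27, 1357^32=729, 1357^64=1639, 1357^128=391, 1357^256=1509, 1357^512=963, 1357^1024=677, 1357^2048=521, 1357^4096=79, 1357^8192=703, 1357^16384=1327, 1357^32768=1691, 1357^65536=27, 1357^131072=729, 1357^262144=1639, 1357^524288=391; 1357^714925 = 1357^1 * 1357^4 * 1357^8 * 1357^32 * 1357^128 * 1357^2048 * 1357^8192 * 1357^16384 * 1357^32768 * 1357^131072 * 1357^524288 = 811 (mod 1846); answer 811
Step 2: B1 = 811; m = 1; cross terms: (29*-37 - 38*-22)=-237, (38*7 - 39*-37)=1709, (39*3 - 21*7)=-30, (21*1 - 16*3)=-27, (16*-22 - 29*1)=-381; twice the area = |1034| = 1034; area = 517; answer 517
Step 3: B2 = 517; threaded value p + q = 518; w = -5; a(2) = -2*(-13) + 3*(-5) = 11; iterating: a(2)=11, a(3)=-61, a(4)=155, a(5)=-493, a(6)=1451, a(7)=-4381, a(8)=13115, a(9)=-39373, a(10)=118091, a(11)=-354301; answer -354301

-354301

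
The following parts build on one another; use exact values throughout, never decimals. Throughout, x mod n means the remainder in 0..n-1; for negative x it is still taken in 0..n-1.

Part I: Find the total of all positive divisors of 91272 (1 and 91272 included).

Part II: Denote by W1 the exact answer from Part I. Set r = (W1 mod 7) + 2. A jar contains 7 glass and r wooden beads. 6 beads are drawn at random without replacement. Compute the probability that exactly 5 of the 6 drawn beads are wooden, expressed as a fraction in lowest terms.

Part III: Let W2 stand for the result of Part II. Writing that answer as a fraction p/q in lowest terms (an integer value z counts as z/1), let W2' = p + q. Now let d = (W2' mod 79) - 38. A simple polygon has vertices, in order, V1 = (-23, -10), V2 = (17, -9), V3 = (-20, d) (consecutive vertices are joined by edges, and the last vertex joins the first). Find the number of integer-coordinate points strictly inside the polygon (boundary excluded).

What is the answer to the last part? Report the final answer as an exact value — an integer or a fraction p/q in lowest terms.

858

Part I: 91272 = 2^3 * 3 * 3803; sigma = (1 + 2 + 4 + 8) * (1 + 3) * (1 + 3803) = 15 * 4 * 3804 = 228240; answer 228240
Part II: W1 = 228240; r = 7; total draws C(14,6) = 3003; favorable C(7,5)*C(7,1) = 147; P = 7/143; answer 7/143
Part III: W2 = 7/143; threaded value p + q = 150; d = 33; cross terms: (-23*-9 - 17*-10)=377, (17*33 - -20*-9)=381, (-20*-10 - -23*33)=959; twice the area = |1717| = 1717; area = 1717/2; boundary points = 1 + 1 + 1 = 3; strictly interior points = area - boundary/2 + 1 = 858; answer 858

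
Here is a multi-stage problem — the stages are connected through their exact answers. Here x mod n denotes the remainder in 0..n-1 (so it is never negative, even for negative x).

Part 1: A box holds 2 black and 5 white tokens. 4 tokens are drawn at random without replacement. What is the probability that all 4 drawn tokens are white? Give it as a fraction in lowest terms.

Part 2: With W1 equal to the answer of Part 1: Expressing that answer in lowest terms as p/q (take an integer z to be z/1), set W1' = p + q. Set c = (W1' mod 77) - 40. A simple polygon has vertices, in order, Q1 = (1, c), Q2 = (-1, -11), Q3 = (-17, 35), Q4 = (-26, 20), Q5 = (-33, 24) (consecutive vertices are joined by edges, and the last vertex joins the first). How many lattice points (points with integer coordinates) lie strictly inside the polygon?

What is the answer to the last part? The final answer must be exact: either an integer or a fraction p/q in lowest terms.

683

Part 1: total draws C(7,4) = 35; favorable C(5,4) = 5; P = 1/7; answer 1/7
Part 2: W1 = 1/7; threaded value p + q = 8; c = -32; cross terms: (1*-11 - -1*-32)=-43, (-1*35 - -17*-11)=-222, (-17*20 - -26*35)=570, (-26*24 - -33*20)=36, (-33*-32 - 1*24)=1032; twice the area = |1373| = 1373; area = 1373/2; boundary points = 1 + 2 + 3 + 1 + 2 = 9; strictly interior points = area - boundary/2 + 1 = 683; answer 683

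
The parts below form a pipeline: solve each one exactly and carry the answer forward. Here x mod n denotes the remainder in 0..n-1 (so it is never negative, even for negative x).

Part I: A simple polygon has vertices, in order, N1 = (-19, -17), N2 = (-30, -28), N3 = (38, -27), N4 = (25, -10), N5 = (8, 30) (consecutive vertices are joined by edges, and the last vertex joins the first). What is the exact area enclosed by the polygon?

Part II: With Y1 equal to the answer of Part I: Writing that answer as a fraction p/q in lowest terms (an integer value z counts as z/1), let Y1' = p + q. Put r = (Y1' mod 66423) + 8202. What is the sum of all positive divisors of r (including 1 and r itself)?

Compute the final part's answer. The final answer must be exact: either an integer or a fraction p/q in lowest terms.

11880

Part I: cross terms: (-19*-28 - -30*-17)=22, (-30*-27 - 38*-28)=1874, (38*-10 - 25*-27)=295, (25*30 - 8*-10)=830, (8*-17 - -19*30)=434; twice the area = |3455| = 3455; area = 3455/2; answer 3455/2
Part II: Y1 = 3455/2; threaded value p + q = 3457; r = 11659; 11659 = 89 * 131; sigma = (1 + 89) * (1 + 131) = 90 * 132 = 11880; answer 11880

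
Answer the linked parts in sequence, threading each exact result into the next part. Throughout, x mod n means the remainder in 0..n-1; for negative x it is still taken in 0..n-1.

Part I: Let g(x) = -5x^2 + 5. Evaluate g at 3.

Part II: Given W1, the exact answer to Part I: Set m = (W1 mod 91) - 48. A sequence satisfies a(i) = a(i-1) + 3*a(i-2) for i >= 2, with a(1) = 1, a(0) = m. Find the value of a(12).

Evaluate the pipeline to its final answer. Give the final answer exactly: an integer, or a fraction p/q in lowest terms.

Part I: -5*(3)^2 + 5 = (-45) + (5) = -40; answer -40
Part II: W1 = -40; m = 3; a(2) = 1*(1) + 3*(3) = 10; iterating: a(2)=10, a(3)=13, a(4)=43, a(5)=82, a(6)=211, a(7)=457, a(8)=1090, a(9)=2461, a(10)=5731, a(11)=13114, a(12)=30307; answer 30307

30307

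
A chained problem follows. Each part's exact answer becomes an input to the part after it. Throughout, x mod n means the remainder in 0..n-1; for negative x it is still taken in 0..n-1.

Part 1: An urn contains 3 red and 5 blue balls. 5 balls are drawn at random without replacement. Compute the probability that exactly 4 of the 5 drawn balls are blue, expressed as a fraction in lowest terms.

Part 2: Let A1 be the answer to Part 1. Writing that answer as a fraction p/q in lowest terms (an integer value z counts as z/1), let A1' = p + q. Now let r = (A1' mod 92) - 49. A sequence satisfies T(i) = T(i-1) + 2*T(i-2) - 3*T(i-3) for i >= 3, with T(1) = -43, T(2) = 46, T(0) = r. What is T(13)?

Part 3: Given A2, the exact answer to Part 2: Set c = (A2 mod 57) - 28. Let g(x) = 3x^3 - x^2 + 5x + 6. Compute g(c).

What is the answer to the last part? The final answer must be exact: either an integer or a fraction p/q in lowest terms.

-419

Part 1: total draws C(8,5) = 56; favorable C(5,4)*C(3,1) = 15; P = 15/56; answer 15/56
Part 2: A1 = 15/56; threaded value p + q = 71; r = 22; T(3) = 1*(46) + 2*(-43) - 3*(22) = -106; iterating: T(3)=-106, T(4)=115, T(5)=-235, T(6)=313, T(7)=-502, T(8)=829, T(9)=-1114, T(10)=2050, T(11)=-2665, T(12)=4777, T(13)=-6703; answer -6703
Part 3: A2 = -6703; c = -5; 3*(-5)^3 - 1*(-5)^2 + 5*(-5)^1 + 6 = (-375) + (-25) + (-25) + (6) = -419; answer -419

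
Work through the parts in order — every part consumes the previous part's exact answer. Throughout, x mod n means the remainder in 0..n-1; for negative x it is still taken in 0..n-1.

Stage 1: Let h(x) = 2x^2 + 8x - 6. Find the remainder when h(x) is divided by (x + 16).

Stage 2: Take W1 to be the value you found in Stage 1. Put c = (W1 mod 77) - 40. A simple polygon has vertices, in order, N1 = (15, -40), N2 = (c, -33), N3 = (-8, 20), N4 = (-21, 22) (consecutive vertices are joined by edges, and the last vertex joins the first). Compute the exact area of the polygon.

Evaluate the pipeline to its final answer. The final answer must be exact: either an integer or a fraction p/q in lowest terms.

Stage 1: remainder = value at the root: 2*(-16)^2 + 8*(-16)^1 - 6 = (512) + (-128) + (-6) = 378; answer 378
Stage 2: W1 = 378; c = 30; cross terms: (15*-33 - 30*-40)=705, (30*20 - -8*-33)=336, (-8*22 - -21*20)=244, (-21*-40 - 15*22)=510; twice the area = |1795| = 1795; area = 1795/2; answer 1795/2

1795/2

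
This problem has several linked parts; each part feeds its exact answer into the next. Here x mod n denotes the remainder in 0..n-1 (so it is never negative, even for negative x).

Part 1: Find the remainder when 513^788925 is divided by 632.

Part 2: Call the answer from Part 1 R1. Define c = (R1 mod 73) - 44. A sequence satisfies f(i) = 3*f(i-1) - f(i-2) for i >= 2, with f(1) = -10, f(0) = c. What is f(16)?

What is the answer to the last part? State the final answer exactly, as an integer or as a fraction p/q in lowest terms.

-27607370

Part 1: squarings mod 632: 513^1=513, 513^2=257, 513^4=321, 513^8=25, 513^16=625, 513^32=49, 513^64=505, 513^128=329, 513^256=169, 513^512=121, 513^1024=105, 513^2048=281, 513^4096=593, 513^8192=257, 513^16384=321, 513^32768=25, 513^65536=625, 513^131072=49, 513^262144=505, 513^524288=329; 513^788925 = 513^1 * 513^4 * 513^8 * 513^16 * 513^32 * 513^128 * 513^256 * 513^2048 * 513^262144 * 513^524288 = 489 (mod 632); answer 489
Part 2: R1 = 489; c = 7; f(2) = 3*(-10) - 1*(7) = -37; iterating: f(2)=-37, f(3)=-101, f(4)=-266, f(5)=-697, f(6)=-1825, f(7)=-4778, f(8)=-12509, f(9)=-32749, f(10)=-85738, f(11)=-224465, f(12)=-587657, f(13)=-1538506, f(14)=-4027861, f(15)=-10545077, f(16)=-27607370; answer -27607370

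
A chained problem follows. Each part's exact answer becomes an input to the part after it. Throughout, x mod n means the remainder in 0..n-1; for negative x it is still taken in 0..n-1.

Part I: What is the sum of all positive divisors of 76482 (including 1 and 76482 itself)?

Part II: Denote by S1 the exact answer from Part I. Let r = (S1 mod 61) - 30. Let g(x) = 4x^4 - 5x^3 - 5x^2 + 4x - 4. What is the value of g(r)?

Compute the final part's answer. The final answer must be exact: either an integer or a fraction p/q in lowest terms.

308138

Part I: 76482 = 2 * 3^2 * 7 * 607; sigma = (1 + 2) * (1 + 3 + 9) * (1 + 7) * (1 + 607) = 3 * 13 * 8 * 608 = 189696; answer 189696
Part II: S1 = 189696; r = 17; 4*(17)^4 - 5*(17)^3 - 5*(17)^2 + 4*(17)^1 - 4 = (334084) + (-24565) + (-1445) + (68) + (-4) = 308138; answer 308138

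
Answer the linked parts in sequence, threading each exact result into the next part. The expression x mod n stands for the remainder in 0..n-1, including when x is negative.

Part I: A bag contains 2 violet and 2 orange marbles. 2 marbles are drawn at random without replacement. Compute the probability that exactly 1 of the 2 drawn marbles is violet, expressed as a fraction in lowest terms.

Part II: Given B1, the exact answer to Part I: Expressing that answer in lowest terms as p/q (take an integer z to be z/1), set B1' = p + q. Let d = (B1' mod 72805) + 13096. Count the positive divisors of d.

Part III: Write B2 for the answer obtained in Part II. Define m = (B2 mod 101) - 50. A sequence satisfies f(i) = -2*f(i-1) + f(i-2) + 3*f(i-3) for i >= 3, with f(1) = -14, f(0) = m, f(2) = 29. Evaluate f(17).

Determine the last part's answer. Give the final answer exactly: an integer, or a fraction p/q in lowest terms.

169258

Part I: total draws C(4,2) = 6; favorable C(2,1)*C(2,1) = 4; P = 2/3; answer 2/3
Part II: B1 = 2/3; threaded value p + q = 5; d = 13101; 13101 = 3 * 11 * 397; number of divisors = (1+1) * (1+1) * (1+1) = 8; answer 8
Part III: B2 = 8; m = -42; f(3) = -2*(29) + 1*(-14) + 3*(-42) = -198; iterating: f(3)=-198, f(4)=383, f(5)=-877, f(6)=1543, f(7)=-2814, f(8)=4540, f(9)=-7265, f(10)=10628, f(11)=-14901, f(12)=18635, f(13)=-20287, f(14)=14506, f(15)=6606, f(16)=-59567, f(17)=169258; answer 169258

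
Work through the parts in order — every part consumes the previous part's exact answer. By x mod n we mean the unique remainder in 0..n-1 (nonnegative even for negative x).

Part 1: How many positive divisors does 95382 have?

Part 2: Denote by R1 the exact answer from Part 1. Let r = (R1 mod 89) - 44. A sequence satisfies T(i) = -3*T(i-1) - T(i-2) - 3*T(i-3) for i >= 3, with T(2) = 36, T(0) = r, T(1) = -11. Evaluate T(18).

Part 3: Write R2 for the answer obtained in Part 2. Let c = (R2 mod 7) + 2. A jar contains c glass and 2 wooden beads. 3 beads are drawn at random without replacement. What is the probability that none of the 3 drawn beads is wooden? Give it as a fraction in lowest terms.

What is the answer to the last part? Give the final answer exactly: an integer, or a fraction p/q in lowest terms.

5/12

Part 1: 95382 = 2 * 3^2 * 7 * 757; number of divisors = (1+1) * (2+1) * (1+1) * (1+1) = 24; answer 24
Part 2: R1 = 24; r = -20; T(3) = -3*(36) - 1*(-11) - 3*(-20) = -37; iterating: T(3)=-37, T(4)=108, T(5)=-395, T(6)=1188, T(7)=-3493, T(8)=10476, T(9)=-31499, T(10)=94500, T(11)=-283429, T(12)=850284, T(13)=-2550923, T(14)=7652772, T(15)=-22958245, T(16)=68874732, T(17)=-206624267, T(18)=619872804; answer 619872804
Part 3: R2 = 619872804; c = 7; total draws C(9,3) = 84; favorable C(7,3) = 35; P = 5/12; answer 5/12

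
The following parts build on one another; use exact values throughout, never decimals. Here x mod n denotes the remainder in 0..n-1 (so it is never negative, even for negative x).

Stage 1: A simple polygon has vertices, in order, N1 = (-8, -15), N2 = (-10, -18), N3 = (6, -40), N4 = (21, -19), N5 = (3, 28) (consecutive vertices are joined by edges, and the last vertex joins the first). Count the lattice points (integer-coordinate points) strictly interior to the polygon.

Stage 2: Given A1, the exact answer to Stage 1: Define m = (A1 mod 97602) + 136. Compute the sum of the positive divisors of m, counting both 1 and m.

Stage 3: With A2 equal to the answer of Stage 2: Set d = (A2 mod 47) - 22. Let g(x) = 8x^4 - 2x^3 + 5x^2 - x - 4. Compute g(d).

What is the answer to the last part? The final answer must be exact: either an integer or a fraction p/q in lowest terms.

Stage 1: cross terms: (-8*-18 - -10*-15)=-6, (-10*-40 - 6*-18)=508, (6*-19 - 21*-40)=726, (21*28 - 3*-19)=645, (3*-15 - -8*28)=179; twice the area = |2052| = 2052; area = 1026; boundary points = 1 + 2 + 3 + 1 + 1 = 8; strictly interior points = area - boundary/2 + 1 = 1023; answer 1023
Stage 2: A1 = 1023; m = 1159; 1159 = 19 * 61; sigma = (1 + 19) * (1 + 61) = 20 * 62 = 1240; answer 1240
Stage 3: A2 = 1240; d = -4; 8*(-4)^4 - 2*(-4)^3 + 5*(-4)^2 - 1*(-4)^1 - 4 = (2048) + (128) + (80) + (4) + (-4) = 2256; answer 2256

2256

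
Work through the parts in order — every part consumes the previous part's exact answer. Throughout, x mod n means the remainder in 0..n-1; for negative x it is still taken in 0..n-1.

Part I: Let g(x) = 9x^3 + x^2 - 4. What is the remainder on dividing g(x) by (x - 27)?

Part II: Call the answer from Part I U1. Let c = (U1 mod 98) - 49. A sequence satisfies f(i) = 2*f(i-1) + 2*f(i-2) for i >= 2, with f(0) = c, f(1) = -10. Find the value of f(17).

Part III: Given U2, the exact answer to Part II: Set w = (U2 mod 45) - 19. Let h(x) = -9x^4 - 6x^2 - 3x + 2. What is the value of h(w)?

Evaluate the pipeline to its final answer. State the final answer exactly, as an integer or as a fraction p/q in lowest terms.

-5788

Part I: remainder = value at the root: 9*(27)^3 + 1*(27)^2 - 4 = (177147) + (729) + (-4) = 177872; answer 177872
Part II: U1 = 177872; c = -47; f(2) = 2*(-10) + 2*(-47) = -114; iterating: f(2)=-114, f(3)=-248, f(4)=-724, f(5)=-1944, f(6)=-5336, f(7)=-14560, f(8)=-39792, f(9)=-108704, f(10)=-296992, f(11)=-811392, f(12)=-2216768, f(13)=-6056320, f(14)=-16546176, f(15)=-45204992, f(16)=-123502336, f(17)=-337414656; answer -337414656
Part III: U2 = -337414656; w = 5; -9*(5)^4 - 6*(5)^2 - 3*(5)^1 + 2 = (-5625) + (-150) + (-15) + (2) = -5788; answer -5788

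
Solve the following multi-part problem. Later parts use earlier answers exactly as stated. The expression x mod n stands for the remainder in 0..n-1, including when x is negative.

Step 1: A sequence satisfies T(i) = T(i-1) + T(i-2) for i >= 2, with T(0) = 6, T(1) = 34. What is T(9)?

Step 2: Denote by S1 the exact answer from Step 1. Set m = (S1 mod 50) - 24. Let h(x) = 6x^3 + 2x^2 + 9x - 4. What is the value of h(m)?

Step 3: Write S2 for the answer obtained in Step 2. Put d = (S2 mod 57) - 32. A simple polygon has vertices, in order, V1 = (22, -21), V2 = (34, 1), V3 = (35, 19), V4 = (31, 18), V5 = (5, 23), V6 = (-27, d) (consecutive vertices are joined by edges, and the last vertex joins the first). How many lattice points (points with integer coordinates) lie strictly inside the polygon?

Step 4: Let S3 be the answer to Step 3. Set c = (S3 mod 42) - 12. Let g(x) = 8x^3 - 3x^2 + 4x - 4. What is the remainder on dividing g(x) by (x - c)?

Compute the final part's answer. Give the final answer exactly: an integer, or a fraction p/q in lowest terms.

21416

Step 1: T(2) = 1*(34) + 1*(6) = 40; iterating: T(2)=40, T(3)=74, T(4)=114, T(5)=188, T(6)=302, T(7)=490, T(8)=792, T(9)=1282; answer 1282
Step 2: S1 = 1282; m = 8; 6*(8)^3 + 2*(8)^2 + 9*(8)^1 - 4 = (3072) + (128) + (72) + (-4) = 3268; answer 3268
Step 3: S2 = 3268; d = -13; cross terms: (22*1 - 34*-21)=736, (34*19 - 35*1)=611, (35*18 - 31*19)=41, (31*23 - 5*18)=623, (5*-13 - -27*23)=556, (-27*-21 - 22*-13)=853; twice the area = |3420| = 3420; area = 1710; boundary points = 2 + 1 + 1 + 1 + 4 + 1 = 10; strictly interior points = area - boundary/2 + 1 = 1706; answer 1706
Step 4: S3 = 1706; c = 14; remainder = value at the root: 8*(14)^3 - 3*(14)^2 + 4*(14)^1 - 4 = (21952) + (-588) + (56) + (-4) = 21416; answer 21416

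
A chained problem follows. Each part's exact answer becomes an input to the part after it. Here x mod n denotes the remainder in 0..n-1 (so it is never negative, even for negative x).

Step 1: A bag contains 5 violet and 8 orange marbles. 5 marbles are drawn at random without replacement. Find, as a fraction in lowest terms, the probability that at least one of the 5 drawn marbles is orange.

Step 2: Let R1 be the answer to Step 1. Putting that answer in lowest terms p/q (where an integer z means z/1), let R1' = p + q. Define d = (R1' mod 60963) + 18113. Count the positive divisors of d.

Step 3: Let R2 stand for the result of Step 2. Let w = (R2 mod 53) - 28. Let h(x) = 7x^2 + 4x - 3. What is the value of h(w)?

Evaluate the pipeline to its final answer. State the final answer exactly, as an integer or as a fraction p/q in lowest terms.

3933

Step 1: total draws C(13,5) = 1287; complement C(5,5) = 1; favorable 1287 - 1 = 1286; P = 1286/1287; answer 1286/1287
Step 2: R1 = 1286/1287; threaded value p + q = 2573; d = 20686; 20686 = 2 * 10343; number of divisors = (1+1) * (1+1) = 4; answer 4
Step 3: R2 = 4; w = -24; 7*(-24)^2 + 4*(-24)^1 - 3 = (4032) + (-96) + (-3) = 3933; answer 3933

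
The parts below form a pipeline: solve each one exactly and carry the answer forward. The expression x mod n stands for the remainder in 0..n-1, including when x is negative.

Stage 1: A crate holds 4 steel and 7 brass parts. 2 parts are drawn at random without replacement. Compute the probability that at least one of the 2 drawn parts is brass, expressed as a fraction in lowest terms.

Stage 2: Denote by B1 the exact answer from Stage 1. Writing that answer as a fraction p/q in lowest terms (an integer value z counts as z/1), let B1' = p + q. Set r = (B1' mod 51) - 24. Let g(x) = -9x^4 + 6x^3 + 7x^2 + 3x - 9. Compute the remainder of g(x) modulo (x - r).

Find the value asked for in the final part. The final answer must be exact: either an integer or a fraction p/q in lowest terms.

-2168879

Stage 1: total draws C(11,2) = 55; complement C(4,2) = 6; favorable 55 - 6 = 49; P = 49/55; answer 49/55
Stage 2: B1 = 49/55; threaded value p + q = 104; r = -22; remainder = value at the root: -9*(-22)^4 + 6*(-22)^3 + 7*(-22)^2 + 3*(-22)^1 - 9 = (-2108304) + (-63888) + (3388) + (-66) + (-9) = -2168879; answer -2168879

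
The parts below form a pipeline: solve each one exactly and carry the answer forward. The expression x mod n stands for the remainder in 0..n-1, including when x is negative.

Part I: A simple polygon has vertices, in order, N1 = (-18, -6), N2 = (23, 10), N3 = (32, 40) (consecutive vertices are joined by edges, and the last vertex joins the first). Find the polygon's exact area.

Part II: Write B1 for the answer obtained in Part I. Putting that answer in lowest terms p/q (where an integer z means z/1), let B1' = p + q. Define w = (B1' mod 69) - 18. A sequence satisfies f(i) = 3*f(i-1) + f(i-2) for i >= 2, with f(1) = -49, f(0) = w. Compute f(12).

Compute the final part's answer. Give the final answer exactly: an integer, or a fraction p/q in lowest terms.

Part I: cross terms: (-18*10 - 23*-6)=-42, (23*40 - 32*10)=600, (32*-6 - -18*40)=528; twice the area = |1086| = 1086; area = 543; answer 543
Part II: B1 = 543; threaded value p + q = 544; w = 43; f(2) = 3*(-49) + 1*(43) = -104; iterating: f(2)=-104, f(3)=-361, f(4)=-1187, f(5)=-3922, f(6)=-12953, f(7)=-42781, f(8)=-141296, f(9)=-466669, f(10)=-1541303, f(11)=-5090578, f(12)=-16813037; answer -16813037

-16813037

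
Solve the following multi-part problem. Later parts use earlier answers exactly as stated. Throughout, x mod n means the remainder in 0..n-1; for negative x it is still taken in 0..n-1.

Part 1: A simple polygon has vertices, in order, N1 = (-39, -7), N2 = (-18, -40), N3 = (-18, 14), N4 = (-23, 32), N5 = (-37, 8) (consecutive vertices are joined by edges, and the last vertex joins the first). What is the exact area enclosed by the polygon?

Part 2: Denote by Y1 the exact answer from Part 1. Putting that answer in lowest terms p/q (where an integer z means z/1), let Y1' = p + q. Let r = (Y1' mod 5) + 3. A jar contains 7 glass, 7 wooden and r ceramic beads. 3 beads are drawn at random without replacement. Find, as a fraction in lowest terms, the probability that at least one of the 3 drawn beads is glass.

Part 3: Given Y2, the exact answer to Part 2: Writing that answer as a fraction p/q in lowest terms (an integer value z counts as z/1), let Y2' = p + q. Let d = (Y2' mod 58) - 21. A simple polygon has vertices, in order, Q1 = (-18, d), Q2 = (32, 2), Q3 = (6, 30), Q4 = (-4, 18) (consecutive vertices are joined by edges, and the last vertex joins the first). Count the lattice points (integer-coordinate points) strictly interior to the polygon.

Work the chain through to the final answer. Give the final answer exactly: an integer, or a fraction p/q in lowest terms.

Part 1: cross terms: (-39*-40 - -18*-7)=1434, (-18*14 - -18*-40)=-972, (-18*32 - -23*14)=-254, (-23*8 - -37*32)=1000, (-37*-7 - -39*8)=571; twice the area = |1779| = 1779; area = 1779/2; answer 1779/2
Part 2: Y1 = 1779/2; threaded value p + q = 1781; r = 4; total draws C(18,3) = 816; complement C(11,3) = 165; favorable 816 - 165 = 651; P = 217/272; answer 217/272
Part 3: Y2 = 217/272; threaded value p + q = 489; d = 4; cross terms: (-18*2 - 32*4)=-164, (32*30 - 6*2)=948, (6*18 - -4*30)=228, (-4*4 - -18*18)=308; twice the area = |1320| = 1320; area = 660; boundary points = 2 + 2 + 2 + 14 = 20; strictly interior points = area - boundary/2 + 1 = 651; answer 651

651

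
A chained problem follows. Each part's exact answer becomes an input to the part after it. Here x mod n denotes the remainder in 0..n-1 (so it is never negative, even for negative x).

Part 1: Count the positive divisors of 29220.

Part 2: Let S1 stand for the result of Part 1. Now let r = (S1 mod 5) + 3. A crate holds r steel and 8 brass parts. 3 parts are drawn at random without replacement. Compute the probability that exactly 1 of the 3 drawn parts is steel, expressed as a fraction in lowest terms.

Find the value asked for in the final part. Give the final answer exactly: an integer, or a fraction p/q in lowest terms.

28/65

Part 1: 29220 = 2^2 * 3 * 5 * 487; number of divisors = (2+1) * (1+1) * (1+1) * (1+1) = 24; answer 24
Part 2: S1 = 24; r = 7; total draws C(15,3) = 455; favorable C(7,1)*C(8,2) = 196; P = 28/65; answer 28/65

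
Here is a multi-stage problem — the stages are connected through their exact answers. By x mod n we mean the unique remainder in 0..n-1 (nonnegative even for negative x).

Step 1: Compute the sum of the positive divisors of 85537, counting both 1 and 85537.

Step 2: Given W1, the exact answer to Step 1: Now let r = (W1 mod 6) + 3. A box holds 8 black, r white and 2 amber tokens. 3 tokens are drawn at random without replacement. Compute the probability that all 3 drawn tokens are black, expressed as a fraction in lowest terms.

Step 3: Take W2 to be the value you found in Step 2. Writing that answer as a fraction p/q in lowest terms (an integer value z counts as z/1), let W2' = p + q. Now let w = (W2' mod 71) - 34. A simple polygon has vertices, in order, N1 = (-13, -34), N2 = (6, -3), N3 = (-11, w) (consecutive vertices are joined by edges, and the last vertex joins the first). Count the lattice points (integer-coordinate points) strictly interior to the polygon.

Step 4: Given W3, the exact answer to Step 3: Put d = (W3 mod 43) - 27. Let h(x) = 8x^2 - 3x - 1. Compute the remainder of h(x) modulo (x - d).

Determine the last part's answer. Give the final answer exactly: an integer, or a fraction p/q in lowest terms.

Step 1: 85537 = 23 * 3719; sigma = (1 + 23) * (1 + 3719) = 24 * 3720 = 89280; answer 89280
Step 2: W1 = 89280; r = 3; total draws C(13,3) = 286; favorable C(8,3) = 56; P = 28/143; answer 28/143
Step 3: W2 = 28/143; threaded value p + q = 171; w = -5; cross terms: (-13*-3 - 6*-34)=243, (6*-5 - -11*-3)=-63, (-11*-34 - -13*-5)=309; twice the area = |489| = 489; area = 489/2; boundary points = 1 + 1 + 1 = 3; strictly interior points = area - boundary/2 + 1 = 244; answer 244
Step 4: W3 = 244; d = 2; remainder = value at the root: 8*(2)^2 - 3*(2)^1 - 1 = (32) + (-6) + (-1) = 25; answer 25

25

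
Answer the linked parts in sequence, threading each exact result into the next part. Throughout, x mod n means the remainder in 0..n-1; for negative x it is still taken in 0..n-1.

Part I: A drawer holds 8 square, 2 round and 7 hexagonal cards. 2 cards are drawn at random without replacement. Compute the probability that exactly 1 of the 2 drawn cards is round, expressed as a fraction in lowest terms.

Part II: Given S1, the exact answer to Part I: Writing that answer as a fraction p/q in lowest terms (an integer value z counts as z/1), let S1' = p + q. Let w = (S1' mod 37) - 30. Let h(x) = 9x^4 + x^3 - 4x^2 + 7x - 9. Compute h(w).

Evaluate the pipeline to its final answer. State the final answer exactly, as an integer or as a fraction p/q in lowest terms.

Part I: total draws C(17,2) = 136; favorable C(2,1)*C(15,1) = 30; P = 15/68; answer 15/68
Part II: S1 = 15/68; threaded value p + q = 83; w = -21; 9*(-21)^4 + 1*(-21)^3 - 4*(-21)^2 + 7*(-21)^1 - 9 = (1750329) + (-9261) + (-1764) + (-147) + (-9) = 1739148; answer 1739148

1739148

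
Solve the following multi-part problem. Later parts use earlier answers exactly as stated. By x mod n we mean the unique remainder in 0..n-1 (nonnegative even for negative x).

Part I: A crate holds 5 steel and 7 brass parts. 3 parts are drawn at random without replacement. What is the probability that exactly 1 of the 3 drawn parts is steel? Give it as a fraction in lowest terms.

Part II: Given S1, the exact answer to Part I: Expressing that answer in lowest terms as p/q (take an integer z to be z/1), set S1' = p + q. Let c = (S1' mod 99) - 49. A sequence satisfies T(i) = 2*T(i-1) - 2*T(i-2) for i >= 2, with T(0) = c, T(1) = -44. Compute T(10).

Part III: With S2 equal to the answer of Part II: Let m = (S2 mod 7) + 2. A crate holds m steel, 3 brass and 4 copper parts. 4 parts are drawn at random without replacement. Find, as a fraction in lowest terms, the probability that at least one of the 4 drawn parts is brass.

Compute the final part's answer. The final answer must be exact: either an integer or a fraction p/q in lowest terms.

Part I: total draws C(12,3) = 220; favorable C(5,1)*C(7,2) = 105; P = 21/44; answer 21/44
Part II: S1 = 21/44; threaded value p + q = 65; c = 16; T(2) = 2*(-44) - 2*(16) = -120; iterating: T(2)=-120, T(3)=-152, T(4)=-64, T(5)=176, T(6)=480, T(7)=608, T(8)=256, T(9)=-704, T(10)=-1920; answer -1920
Part III: S2 = -1920; m = 7; total draws C(14,4) = 1001; complement C(11,4) = 330; favorable 1001 - 330 = 671; P = 61/91; answer 61/91

61/91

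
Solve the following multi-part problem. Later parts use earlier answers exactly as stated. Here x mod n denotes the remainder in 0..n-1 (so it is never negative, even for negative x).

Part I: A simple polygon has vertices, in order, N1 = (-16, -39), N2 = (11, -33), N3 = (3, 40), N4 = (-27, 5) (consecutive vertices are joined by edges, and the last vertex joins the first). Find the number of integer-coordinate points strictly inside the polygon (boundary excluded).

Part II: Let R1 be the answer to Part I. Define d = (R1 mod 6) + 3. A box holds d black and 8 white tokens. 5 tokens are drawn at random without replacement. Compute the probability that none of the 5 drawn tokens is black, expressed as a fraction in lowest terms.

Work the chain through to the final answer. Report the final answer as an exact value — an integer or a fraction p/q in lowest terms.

Part I: cross terms: (-16*-33 - 11*-39)=957, (11*40 - 3*-33)=539, (3*5 - -27*40)=1095, (-27*-39 - -16*5)=1133; twice the area = |3724| = 3724; area = 1862; boundary points = 3 + 1 + 5 + 11 = 20; strictly interior points = area - boundary/2 + 1 = 1853; answer 1853
Part II: R1 = 1853; d = 8; total draws C(16,5) = 4368; favorable C(8,5) = 56; P = 1/78; answer 1/78

1/78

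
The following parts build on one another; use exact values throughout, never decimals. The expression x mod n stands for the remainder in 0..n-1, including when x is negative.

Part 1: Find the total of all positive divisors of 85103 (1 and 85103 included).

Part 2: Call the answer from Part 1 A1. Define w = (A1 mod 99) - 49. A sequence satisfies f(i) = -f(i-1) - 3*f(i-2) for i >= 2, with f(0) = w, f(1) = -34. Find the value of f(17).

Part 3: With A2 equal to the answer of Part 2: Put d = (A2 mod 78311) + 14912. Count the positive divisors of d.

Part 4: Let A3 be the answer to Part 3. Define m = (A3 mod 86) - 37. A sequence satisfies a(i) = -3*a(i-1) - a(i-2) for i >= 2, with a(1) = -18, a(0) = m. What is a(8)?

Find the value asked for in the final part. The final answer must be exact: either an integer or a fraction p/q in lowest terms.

Part 1: 85103 is prime, so its only divisors are 1 and 85103; sigma = 1 + 85103 = 85104; answer 85104
Part 2: A1 = 85104; w = 14; f(2) = -1*(-34) - 3*(14) = -8; iterating: f(2)=-8, f(3)=110, f(4)=-86, f(5)=-244, f(6)=502, f(7)=230, f(8)=-1736, f(9)=1046, f(10)=4162, f(11)=-7300, f(12)=-5186, f(13)=27086, f(14)=-11528, f(15)=-69730, f(16)=104314, f(17)=104876; answer 104876
Part 3: A2 = 104876; d = 41477; 41477 = 19 * 37 * 59; number of divisors = (1+1) * (1+1) * (1+1) = 8; answer 8
Part 4: A3 = 8; m = -29; a(2) = -3*(-18) - 1*(-29) = 83; iterating: a(2)=83, a(3)=-231, a(4)=610, a(5)=-1599, a(6)=4187, a(7)=-10962, a(8)=28699; answer 28699

28699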